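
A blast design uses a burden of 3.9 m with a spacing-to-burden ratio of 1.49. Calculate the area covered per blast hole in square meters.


First, find the spacing:
Spacing = burden * ratio = 3.9 * 1.49
= 5.811 m
Then, calculate the area:
Area = burden * spacing = 3.9 * 5.811
= 22.6629 m^2

22.6629 m^2


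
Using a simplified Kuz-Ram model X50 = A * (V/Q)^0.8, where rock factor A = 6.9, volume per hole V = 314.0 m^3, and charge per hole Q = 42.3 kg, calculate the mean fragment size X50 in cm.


Compute V/Q:
V/Q = 314.0 / 42.3 = 7.423167849
Raise to the power 0.8:
(V/Q)^0.8 = 7.423167849^0.8 = 4.971316627
Multiply by A:
X50 = 6.9 * 4.971316627
= 34.3021 cm

34.3021 cm


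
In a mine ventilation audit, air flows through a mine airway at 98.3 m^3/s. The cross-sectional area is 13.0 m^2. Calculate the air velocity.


7.5615 m/s

Velocity = flow rate / cross-sectional area
= 98.3 / 13.0
= 7.5615 m/s


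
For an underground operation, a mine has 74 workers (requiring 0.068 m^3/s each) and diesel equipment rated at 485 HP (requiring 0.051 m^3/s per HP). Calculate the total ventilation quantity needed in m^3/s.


29.767 m^3/s

Airflow for workers:
Q_people = 74 * 0.068 = 5.032 m^3/s
Airflow for diesel equipment:
Q_diesel = 485 * 0.051 = 24.735 m^3/s
Total ventilation:
Q_total = 5.032 + 24.735
= 29.767 m^3/s


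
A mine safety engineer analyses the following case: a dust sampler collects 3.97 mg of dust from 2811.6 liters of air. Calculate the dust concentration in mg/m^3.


1.412 mg/m^3

Convert liters to m^3: 1 m^3 = 1000 L
Concentration = mass / volume * 1000
= 3.97 / 2811.6 * 1000
= 0.001412007398 * 1000
= 1.412 mg/m^3


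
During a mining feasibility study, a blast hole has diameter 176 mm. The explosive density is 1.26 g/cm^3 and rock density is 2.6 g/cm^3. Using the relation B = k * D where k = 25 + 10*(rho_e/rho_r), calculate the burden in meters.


First, compute k:
rho_e / rho_r = 1.26 / 2.6 = 0.4846153846
k = 25 + 10 * 0.4846153846 = 29.84615385
Then, compute burden:
B = k * D / 1000 = 29.84615385 * 176 / 1000
= 5252.923077 / 1000
= 5.2529 m

5.2529 m


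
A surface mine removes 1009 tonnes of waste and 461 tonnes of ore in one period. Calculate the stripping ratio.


Stripping ratio = waste tonnage / ore tonnage
= 1009 / 461
= 2.1887

2.1887


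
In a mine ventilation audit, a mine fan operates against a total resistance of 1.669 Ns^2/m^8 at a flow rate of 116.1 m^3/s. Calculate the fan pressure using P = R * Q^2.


22496.8015 Pa

Compute Q^2:
Q^2 = 116.1^2 = 13479.21
Compute pressure:
P = R * Q^2 = 1.669 * 13479.21
= 22496.8015 Pa


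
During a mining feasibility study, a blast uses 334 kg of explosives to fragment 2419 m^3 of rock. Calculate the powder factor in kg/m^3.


0.1381 kg/m^3

Powder factor = explosive mass / rock volume
= 334 / 2419
= 0.1381 kg/m^3


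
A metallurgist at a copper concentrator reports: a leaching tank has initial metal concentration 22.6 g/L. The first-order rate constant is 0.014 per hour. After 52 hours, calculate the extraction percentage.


51.7126%

Compute the exponent:
-k * t = -0.014 * 52 = -0.728
Remaining concentration:
C = 22.6 * exp(-0.728)
= 22.6 * 0.4828737725
= 10.91294726 g/L
Extracted = 22.6 - 10.91294726 = 11.68705274 g/L
Extraction % = 11.68705274 / 22.6 * 100
= 51.7126%


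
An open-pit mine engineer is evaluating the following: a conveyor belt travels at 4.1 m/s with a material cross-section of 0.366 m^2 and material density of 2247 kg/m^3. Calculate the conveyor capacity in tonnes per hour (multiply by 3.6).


Volumetric flow = speed * area
= 4.1 * 0.366 = 1.5006 m^3/s
Mass flow = volumetric * density
= 1.5006 * 2247 = 3371.8482 kg/s
Convert to t/h: multiply by 3.6
Capacity = 3371.8482 * 3.6
= 12138.6535 t/h

12138.6535 t/h


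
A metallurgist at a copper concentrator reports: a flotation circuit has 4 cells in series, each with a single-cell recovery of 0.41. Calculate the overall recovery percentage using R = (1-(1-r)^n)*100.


87.8826%

Complement of single-cell recovery:
1 - r = 1 - 0.41 = 0.59
Raise to power n:
(1 - r)^4 = 0.59^4 = 0.12117361
Overall recovery:
R = (1 - 0.12117361) * 100
= 87.8826%


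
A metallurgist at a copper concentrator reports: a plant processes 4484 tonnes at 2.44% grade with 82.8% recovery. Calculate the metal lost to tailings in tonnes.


Total metal in feed:
= 4484 * 2.44 / 100 = 109.4096 tonnes
Metal recovered:
= 109.4096 * 82.8 / 100 = 90.5911488 tonnes
Metal lost to tailings:
= 109.4096 - 90.5911488
= 18.8185 tonnes

18.8185 tonnes


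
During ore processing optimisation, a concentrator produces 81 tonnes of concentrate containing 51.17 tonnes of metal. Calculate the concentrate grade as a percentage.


Grade = (metal in concentrate / concentrate mass) * 100
= (51.17 / 81) * 100
= 0.6317283951 * 100
= 63.1728%

63.1728%


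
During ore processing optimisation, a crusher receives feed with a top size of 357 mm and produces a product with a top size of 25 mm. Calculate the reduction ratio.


14.28

Reduction ratio = feed size / product size
= 357 / 25
= 14.28


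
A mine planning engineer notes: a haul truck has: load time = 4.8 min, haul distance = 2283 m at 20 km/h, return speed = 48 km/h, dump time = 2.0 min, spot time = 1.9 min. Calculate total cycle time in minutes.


18.4028 min

Convert haul speed to m/min: 20 * 1000/60 = 333.3333333 m/min
Haul time = 2283 / 333.3333333 = 6.849 min
Convert return speed to m/min: 48 * 1000/60 = 800 m/min
Return time = 2283 / 800 = 2.85375 min
Total cycle time:
= 4.8 + 6.849 + 2.0 + 2.85375 + 1.9
= 18.4028 min


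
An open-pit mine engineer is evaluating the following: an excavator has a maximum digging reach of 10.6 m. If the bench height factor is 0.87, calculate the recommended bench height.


9.222 m

Bench height = reach * factor
= 10.6 * 0.87
= 9.222 m


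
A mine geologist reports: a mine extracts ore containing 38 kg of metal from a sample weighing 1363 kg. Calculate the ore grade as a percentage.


Ore grade = (metal mass / ore mass) * 100
= (38 / 1363) * 100
= 0.02787967718 * 100
= 2.788%

2.788%


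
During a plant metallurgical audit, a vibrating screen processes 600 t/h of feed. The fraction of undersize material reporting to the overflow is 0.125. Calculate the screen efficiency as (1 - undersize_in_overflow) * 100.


87.5%

Screen efficiency = (1 - fraction of undersize in overflow) * 100
= (1 - 0.125) * 100
= 0.875 * 100
= 87.5%


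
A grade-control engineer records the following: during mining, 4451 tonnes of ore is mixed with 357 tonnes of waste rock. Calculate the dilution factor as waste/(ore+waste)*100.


7.4251%

Total material = ore + waste
= 4451 + 357 = 4808 tonnes
Dilution = waste / total * 100
= 357 / 4808 * 100
= 0.07425124792 * 100
= 7.4251%


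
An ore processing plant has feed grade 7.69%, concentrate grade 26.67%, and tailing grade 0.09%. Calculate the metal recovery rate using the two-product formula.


99.1643%

Using the two-product formula:
R = 100 * c * (f - t) / (f * (c - t))
Numerator = 100 * 26.67 * (7.69 - 0.09)
= 100 * 26.67 * 7.6
= 20269.2
Denominator = 7.69 * (26.67 - 0.09)
= 7.69 * 26.58
= 204.4002
R = 20269.2 / 204.4002
= 99.1643%


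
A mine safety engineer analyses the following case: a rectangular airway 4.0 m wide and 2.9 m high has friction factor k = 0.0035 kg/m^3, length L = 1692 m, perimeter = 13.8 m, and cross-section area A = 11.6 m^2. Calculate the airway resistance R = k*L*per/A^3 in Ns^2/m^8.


Compute the numerator:
k * L * per = 0.0035 * 1692 * 13.8
= 81.7236
Compute the denominator:
A^3 = 11.6^3 = 1560.896
Resistance:
R = 81.7236 / 1560.896
= 0.0524 Ns^2/m^8

0.0524 Ns^2/m^8


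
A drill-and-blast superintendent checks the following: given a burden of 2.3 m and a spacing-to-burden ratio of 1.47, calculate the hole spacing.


Spacing = burden * ratio
= 2.3 * 1.47
= 3.381 m

3.381 m


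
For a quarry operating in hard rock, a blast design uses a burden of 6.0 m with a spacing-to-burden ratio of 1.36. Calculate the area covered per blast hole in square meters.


48.96 m^2

First, find the spacing:
Spacing = burden * ratio = 6.0 * 1.36
= 8.16 m
Then, calculate the area:
Area = burden * spacing = 6.0 * 8.16
= 48.96 m^2


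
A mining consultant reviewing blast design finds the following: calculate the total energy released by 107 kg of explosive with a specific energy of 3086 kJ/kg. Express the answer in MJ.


Energy = mass * specific_energy / 1000
= 107 * 3086 / 1000
= 330202 / 1000
= 330.202 MJ

330.202 MJ


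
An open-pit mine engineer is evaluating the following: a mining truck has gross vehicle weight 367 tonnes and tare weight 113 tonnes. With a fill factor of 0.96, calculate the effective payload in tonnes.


243.84 tonnes

Maximum payload = gross - tare
= 367 - 113 = 254 tonnes
Effective payload = max payload * fill factor
= 254 * 0.96
= 243.84 tonnes


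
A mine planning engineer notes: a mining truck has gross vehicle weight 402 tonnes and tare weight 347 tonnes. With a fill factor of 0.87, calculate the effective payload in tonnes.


Maximum payload = gross - tare
= 402 - 347 = 55 tonnes
Effective payload = max payload * fill factor
= 55 * 0.87
= 47.85 tonnes

47.85 tonnes


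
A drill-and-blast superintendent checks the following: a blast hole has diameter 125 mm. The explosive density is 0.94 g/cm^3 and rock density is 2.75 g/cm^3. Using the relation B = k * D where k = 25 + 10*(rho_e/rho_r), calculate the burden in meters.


First, compute k:
rho_e / rho_r = 0.94 / 2.75 = 0.3418181818
k = 25 + 10 * 0.3418181818 = 28.41818182
Then, compute burden:
B = k * D / 1000 = 28.41818182 * 125 / 1000
= 3552.272727 / 1000
= 3.5523 m

3.5523 m


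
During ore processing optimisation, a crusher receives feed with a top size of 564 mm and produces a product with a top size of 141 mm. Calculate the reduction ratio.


Reduction ratio = feed size / product size
= 564 / 141
= 4.0

4.0


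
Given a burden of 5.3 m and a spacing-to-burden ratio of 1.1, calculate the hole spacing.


5.83 m

Spacing = burden * ratio
= 5.3 * 1.1
= 5.83 m


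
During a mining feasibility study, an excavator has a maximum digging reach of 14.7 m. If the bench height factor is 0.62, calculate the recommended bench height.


Bench height = reach * factor
= 14.7 * 0.62
= 9.114 m

9.114 m


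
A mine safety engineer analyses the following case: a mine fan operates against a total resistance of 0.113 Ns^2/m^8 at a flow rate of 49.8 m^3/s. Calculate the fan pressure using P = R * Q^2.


280.2445 Pa

Compute Q^2:
Q^2 = 49.8^2 = 2480.04
Compute pressure:
P = R * Q^2 = 0.113 * 2480.04
= 280.2445 Pa


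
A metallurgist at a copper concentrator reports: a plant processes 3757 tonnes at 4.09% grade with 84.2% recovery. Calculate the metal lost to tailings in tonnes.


Total metal in feed:
= 3757 * 4.09 / 100 = 153.6613 tonnes
Metal recovered:
= 153.6613 * 84.2 / 100 = 129.3828146 tonnes
Metal lost to tailings:
= 153.6613 - 129.3828146
= 24.2785 tonnes

24.2785 tonnes


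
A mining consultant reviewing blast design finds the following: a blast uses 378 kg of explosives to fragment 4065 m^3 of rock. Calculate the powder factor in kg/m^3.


Powder factor = explosive mass / rock volume
= 378 / 4065
= 0.093 kg/m^3

0.093 kg/m^3


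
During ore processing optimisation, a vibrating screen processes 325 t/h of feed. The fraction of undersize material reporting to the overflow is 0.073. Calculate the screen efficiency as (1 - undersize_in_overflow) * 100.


Screen efficiency = (1 - fraction of undersize in overflow) * 100
= (1 - 0.073) * 100
= 0.927 * 100
= 92.7%

92.7%


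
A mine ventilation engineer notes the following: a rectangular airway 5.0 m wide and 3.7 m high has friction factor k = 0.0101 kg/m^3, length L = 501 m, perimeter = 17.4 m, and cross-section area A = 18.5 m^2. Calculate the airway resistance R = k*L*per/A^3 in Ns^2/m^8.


Compute the numerator:
k * L * per = 0.0101 * 501 * 17.4
= 88.04574
Compute the denominator:
A^3 = 18.5^3 = 6331.625
Resistance:
R = 88.04574 / 6331.625
= 0.0139 Ns^2/m^8

0.0139 Ns^2/m^8


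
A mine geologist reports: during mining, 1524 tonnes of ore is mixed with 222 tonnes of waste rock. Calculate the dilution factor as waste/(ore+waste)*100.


12.7148%

Total material = ore + waste
= 1524 + 222 = 1746 tonnes
Dilution = waste / total * 100
= 222 / 1746 * 100
= 0.1271477663 * 100
= 12.7148%


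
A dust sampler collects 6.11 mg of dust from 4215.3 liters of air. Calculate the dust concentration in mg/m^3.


Convert liters to m^3: 1 m^3 = 1000 L
Concentration = mass / volume * 1000
= 6.11 / 4215.3 * 1000
= 0.00144948165 * 1000
= 1.4495 mg/m^3

1.4495 mg/m^3


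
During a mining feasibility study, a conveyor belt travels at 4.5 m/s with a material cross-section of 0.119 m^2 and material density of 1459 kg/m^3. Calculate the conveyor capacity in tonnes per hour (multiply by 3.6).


Volumetric flow = speed * area
= 4.5 * 0.119 = 0.5355 m^3/s
Mass flow = volumetric * density
= 0.5355 * 1459 = 781.2945 kg/s
Convert to t/h: multiply by 3.6
Capacity = 781.2945 * 3.6
= 2812.6602 t/h

2812.6602 t/h


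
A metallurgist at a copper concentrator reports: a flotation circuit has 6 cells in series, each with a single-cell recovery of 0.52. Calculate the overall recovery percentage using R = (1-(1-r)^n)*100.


Complement of single-cell recovery:
1 - r = 1 - 0.52 = 0.48
Raise to power n:
(1 - r)^6 = 0.48^6 = 0.01223059046
Overall recovery:
R = (1 - 0.01223059046) * 100
= 98.7769%

98.7769%


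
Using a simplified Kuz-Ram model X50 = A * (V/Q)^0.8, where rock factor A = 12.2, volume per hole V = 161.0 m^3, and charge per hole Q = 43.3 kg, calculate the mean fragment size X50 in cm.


Compute V/Q:
V/Q = 161.0 / 43.3 = 3.718244804
Raise to the power 0.8:
(V/Q)^0.8 = 3.718244804^0.8 = 2.859370181
Multiply by A:
X50 = 12.2 * 2.859370181
= 34.8843 cm

34.8843 cm


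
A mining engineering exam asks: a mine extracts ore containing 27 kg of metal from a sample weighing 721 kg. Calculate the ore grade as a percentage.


Ore grade = (metal mass / ore mass) * 100
= (27 / 721) * 100
= 0.0374479889 * 100
= 3.7448%

3.7448%


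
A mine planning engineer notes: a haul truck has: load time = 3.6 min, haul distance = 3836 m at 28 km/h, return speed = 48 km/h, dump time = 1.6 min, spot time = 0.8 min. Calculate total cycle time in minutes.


19.015 min

Convert haul speed to m/min: 28 * 1000/60 = 466.6666667 m/min
Haul time = 3836 / 466.6666667 = 8.22 min
Convert return speed to m/min: 48 * 1000/60 = 800 m/min
Return time = 3836 / 800 = 4.795 min
Total cycle time:
= 3.6 + 8.22 + 1.6 + 4.795 + 0.8
= 19.015 min


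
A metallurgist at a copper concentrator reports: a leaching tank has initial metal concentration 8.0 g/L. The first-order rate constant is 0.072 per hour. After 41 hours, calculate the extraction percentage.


Compute the exponent:
-k * t = -0.072 * 41 = -2.952
Remaining concentration:
C = 8.0 * exp(-2.952)
= 8.0 * 0.05223513115
= 0.4178810492 g/L
Extracted = 8.0 - 0.4178810492 = 7.582118951 g/L
Extraction % = 7.582118951 / 8.0 * 100
= 94.7765%

94.7765%


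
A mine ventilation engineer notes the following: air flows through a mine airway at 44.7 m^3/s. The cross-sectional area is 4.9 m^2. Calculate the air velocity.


9.1224 m/s

Velocity = flow rate / cross-sectional area
= 44.7 / 4.9
= 9.1224 m/s


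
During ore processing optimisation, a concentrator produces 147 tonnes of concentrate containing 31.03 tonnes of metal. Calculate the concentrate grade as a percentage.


Grade = (metal in concentrate / concentrate mass) * 100
= (31.03 / 147) * 100
= 0.2110884354 * 100
= 21.1088%

21.1088%


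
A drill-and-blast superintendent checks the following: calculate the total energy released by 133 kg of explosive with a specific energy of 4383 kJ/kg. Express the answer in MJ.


Energy = mass * specific_energy / 1000
= 133 * 4383 / 1000
= 582939 / 1000
= 582.939 MJ

582.939 MJ


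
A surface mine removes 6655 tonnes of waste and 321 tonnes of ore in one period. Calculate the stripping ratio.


Stripping ratio = waste tonnage / ore tonnage
= 6655 / 321
= 20.7321

20.7321


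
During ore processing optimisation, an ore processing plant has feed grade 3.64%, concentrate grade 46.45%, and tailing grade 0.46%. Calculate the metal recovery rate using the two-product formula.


88.2365%

Using the two-product formula:
R = 100 * c * (f - t) / (f * (c - t))
Numerator = 100 * 46.45 * (3.64 - 0.46)
= 100 * 46.45 * 3.18
= 14771.1
Denominator = 3.64 * (46.45 - 0.46)
= 3.64 * 45.99
= 167.4036
R = 14771.1 / 167.4036
= 88.2365%


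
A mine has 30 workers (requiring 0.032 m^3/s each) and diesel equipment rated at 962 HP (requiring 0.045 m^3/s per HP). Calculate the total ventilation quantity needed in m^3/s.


Airflow for workers:
Q_people = 30 * 0.032 = 0.96 m^3/s
Airflow for diesel equipment:
Q_diesel = 962 * 0.045 = 43.29 m^3/s
Total ventilation:
Q_total = 0.96 + 43.29
= 44.25 m^3/s

44.25 m^3/s


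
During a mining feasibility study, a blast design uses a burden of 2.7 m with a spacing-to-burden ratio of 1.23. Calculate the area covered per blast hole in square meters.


8.9667 m^2

First, find the spacing:
Spacing = burden * ratio = 2.7 * 1.23
= 3.321 m
Then, calculate the area:
Area = burden * spacing = 2.7 * 3.321
= 8.9667 m^2


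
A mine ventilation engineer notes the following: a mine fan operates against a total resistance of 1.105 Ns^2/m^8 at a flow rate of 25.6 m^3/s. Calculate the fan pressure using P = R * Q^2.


724.1728 Pa

Compute Q^2:
Q^2 = 25.6^2 = 655.36
Compute pressure:
P = R * Q^2 = 1.105 * 655.36
= 724.1728 Pa


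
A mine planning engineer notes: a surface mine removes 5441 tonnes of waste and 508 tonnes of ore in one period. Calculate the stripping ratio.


10.7106

Stripping ratio = waste tonnage / ore tonnage
= 5441 / 508
= 10.7106


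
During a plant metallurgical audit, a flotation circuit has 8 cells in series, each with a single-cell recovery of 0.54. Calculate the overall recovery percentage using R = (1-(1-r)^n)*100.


99.7995%

Complement of single-cell recovery:
1 - r = 1 - 0.54 = 0.46
Raise to power n:
(1 - r)^8 = 0.46^8 = 0.002004761223
Overall recovery:
R = (1 - 0.002004761223) * 100
= 99.7995%


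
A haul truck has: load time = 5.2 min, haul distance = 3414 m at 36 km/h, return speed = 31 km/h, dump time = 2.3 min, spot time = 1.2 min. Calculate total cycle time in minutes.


20.9977 min

Convert haul speed to m/min: 36 * 1000/60 = 600 m/min
Haul time = 3414 / 600 = 5.69 min
Convert return speed to m/min: 31 * 1000/60 = 516.6666667 m/min
Return time = 3414 / 516.6666667 = 6.607741935 min
Total cycle time:
= 5.2 + 5.69 + 2.3 + 6.607741935 + 1.2
= 20.9977 min


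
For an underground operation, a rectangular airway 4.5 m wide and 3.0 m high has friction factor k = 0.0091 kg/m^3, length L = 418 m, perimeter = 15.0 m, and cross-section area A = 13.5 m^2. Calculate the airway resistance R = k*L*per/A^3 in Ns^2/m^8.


Compute the numerator:
k * L * per = 0.0091 * 418 * 15.0
= 57.057
Compute the denominator:
A^3 = 13.5^3 = 2460.375
Resistance:
R = 57.057 / 2460.375
= 0.0232 Ns^2/m^8

0.0232 Ns^2/m^8


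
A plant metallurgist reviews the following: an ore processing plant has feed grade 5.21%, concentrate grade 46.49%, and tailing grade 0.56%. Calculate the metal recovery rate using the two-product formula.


90.3396%

Using the two-product formula:
R = 100 * c * (f - t) / (f * (c - t))
Numerator = 100 * 46.49 * (5.21 - 0.56)
= 100 * 46.49 * 4.65
= 21617.85
Denominator = 5.21 * (46.49 - 0.56)
= 5.21 * 45.93
= 239.2953
R = 21617.85 / 239.2953
= 90.3396%


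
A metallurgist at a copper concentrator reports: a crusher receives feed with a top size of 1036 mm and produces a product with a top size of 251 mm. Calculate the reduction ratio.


4.1275

Reduction ratio = feed size / product size
= 1036 / 251
= 4.1275


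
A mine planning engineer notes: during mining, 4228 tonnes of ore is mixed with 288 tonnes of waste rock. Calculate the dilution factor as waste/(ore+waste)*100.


6.3773%

Total material = ore + waste
= 4228 + 288 = 4516 tonnes
Dilution = waste / total * 100
= 288 / 4516 * 100
= 0.06377325066 * 100
= 6.3773%


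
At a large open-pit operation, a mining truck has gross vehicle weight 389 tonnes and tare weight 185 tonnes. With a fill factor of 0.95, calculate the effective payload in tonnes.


Maximum payload = gross - tare
= 389 - 185 = 204 tonnes
Effective payload = max payload * fill factor
= 204 * 0.95
= 193.8 tonnes

193.8 tonnes


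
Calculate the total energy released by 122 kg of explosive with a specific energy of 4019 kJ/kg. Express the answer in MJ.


490.318 MJ

Energy = mass * specific_energy / 1000
= 122 * 4019 / 1000
= 490318 / 1000
= 490.318 MJ


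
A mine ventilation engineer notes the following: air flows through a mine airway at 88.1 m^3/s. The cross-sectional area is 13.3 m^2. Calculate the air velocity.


6.6241 m/s

Velocity = flow rate / cross-sectional area
= 88.1 / 13.3
= 6.6241 m/s


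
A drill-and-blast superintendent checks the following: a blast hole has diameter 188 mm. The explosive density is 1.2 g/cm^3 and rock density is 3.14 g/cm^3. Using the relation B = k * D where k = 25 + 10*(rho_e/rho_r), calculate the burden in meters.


5.4185 m

First, compute k:
rho_e / rho_r = 1.2 / 3.14 = 0.3821656051
k = 25 + 10 * 0.3821656051 = 28.82165605
Then, compute burden:
B = k * D / 1000 = 28.82165605 * 188 / 1000
= 5418.471338 / 1000
= 5.4185 m


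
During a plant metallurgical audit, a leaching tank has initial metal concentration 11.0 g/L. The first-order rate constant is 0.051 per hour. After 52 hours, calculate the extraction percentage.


92.949%

Compute the exponent:
-k * t = -0.051 * 52 = -2.652
Remaining concentration:
C = 11.0 * exp(-2.652)
= 11.0 * 0.07051005184
= 0.7756105703 g/L
Extracted = 11.0 - 0.7756105703 = 10.22438943 g/L
Extraction % = 10.22438943 / 11.0 * 100
= 92.949%


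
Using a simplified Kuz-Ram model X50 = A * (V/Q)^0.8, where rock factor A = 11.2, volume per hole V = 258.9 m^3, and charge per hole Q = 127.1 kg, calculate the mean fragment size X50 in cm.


19.7882 cm

Compute V/Q:
V/Q = 258.9 / 127.1 = 2.036978757
Raise to the power 0.8:
(V/Q)^0.8 = 2.036978757^0.8 = 1.766807361
Multiply by A:
X50 = 11.2 * 1.766807361
= 19.7882 cm


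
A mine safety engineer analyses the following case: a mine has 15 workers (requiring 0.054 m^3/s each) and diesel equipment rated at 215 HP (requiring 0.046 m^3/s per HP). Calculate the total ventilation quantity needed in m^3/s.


Airflow for workers:
Q_people = 15 * 0.054 = 0.81 m^3/s
Airflow for diesel equipment:
Q_diesel = 215 * 0.046 = 9.89 m^3/s
Total ventilation:
Q_total = 0.81 + 9.89
= 10.7 m^3/s

10.7 m^3/s


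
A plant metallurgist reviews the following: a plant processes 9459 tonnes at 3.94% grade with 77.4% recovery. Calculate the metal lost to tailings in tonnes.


Total metal in feed:
= 9459 * 3.94 / 100 = 372.6846 tonnes
Metal recovered:
= 372.6846 * 77.4 / 100 = 288.4578804 tonnes
Metal lost to tailings:
= 372.6846 - 288.4578804
= 84.2267 tonnes

84.2267 tonnes


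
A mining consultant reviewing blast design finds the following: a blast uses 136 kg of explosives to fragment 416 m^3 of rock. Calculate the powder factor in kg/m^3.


Powder factor = explosive mass / rock volume
= 136 / 416
= 0.3269 kg/m^3

0.3269 kg/m^3


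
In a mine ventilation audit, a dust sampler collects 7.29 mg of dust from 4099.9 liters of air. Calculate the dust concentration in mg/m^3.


1.7781 mg/m^3

Convert liters to m^3: 1 m^3 = 1000 L
Concentration = mass / volume * 1000
= 7.29 / 4099.9 * 1000
= 0.001778092149 * 1000
= 1.7781 mg/m^3


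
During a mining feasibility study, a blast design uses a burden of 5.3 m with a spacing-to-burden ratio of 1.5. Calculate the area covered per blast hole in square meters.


42.135 m^2

First, find the spacing:
Spacing = burden * ratio = 5.3 * 1.5
= 7.95 m
Then, calculate the area:
Area = burden * spacing = 5.3 * 7.95
= 42.135 m^2


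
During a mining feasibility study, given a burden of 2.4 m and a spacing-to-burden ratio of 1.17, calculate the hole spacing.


Spacing = burden * ratio
= 2.4 * 1.17
= 2.808 m

2.808 m


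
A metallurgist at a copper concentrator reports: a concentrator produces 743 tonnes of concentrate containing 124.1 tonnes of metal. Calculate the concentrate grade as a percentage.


16.7026%

Grade = (metal in concentrate / concentrate mass) * 100
= (124.1 / 743) * 100
= 0.167025572 * 100
= 16.7026%


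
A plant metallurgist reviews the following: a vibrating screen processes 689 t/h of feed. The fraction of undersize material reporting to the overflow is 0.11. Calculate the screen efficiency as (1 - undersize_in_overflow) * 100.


Screen efficiency = (1 - fraction of undersize in overflow) * 100
= (1 - 0.11) * 100
= 0.89 * 100
= 89.0%

89.0%


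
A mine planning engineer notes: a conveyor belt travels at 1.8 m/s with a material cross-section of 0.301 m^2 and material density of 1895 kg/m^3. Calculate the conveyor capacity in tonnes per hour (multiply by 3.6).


3696.1596 t/h

Volumetric flow = speed * area
= 1.8 * 0.301 = 0.5418 m^3/s
Mass flow = volumetric * density
= 0.5418 * 1895 = 1026.711 kg/s
Convert to t/h: multiply by 3.6
Capacity = 1026.711 * 3.6
= 3696.1596 t/h


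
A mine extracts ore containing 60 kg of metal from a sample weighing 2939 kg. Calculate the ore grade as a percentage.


2.0415%

Ore grade = (metal mass / ore mass) * 100
= (60 / 2939) * 100
= 0.02041510718 * 100
= 2.0415%


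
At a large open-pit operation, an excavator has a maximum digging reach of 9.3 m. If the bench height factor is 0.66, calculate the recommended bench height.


6.138 m

Bench height = reach * factor
= 9.3 * 0.66
= 6.138 m


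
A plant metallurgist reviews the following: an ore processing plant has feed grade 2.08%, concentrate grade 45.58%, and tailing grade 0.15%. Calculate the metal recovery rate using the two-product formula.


93.0948%

Using the two-product formula:
R = 100 * c * (f - t) / (f * (c - t))
Numerator = 100 * 45.58 * (2.08 - 0.15)
= 100 * 45.58 * 1.93
= 8796.94
Denominator = 2.08 * (45.58 - 0.15)
= 2.08 * 45.43
= 94.4944
R = 8796.94 / 94.4944
= 93.0948%


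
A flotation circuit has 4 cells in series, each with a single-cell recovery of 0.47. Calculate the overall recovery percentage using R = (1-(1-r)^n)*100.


92.1095%

Complement of single-cell recovery:
1 - r = 1 - 0.47 = 0.53
Raise to power n:
(1 - r)^4 = 0.53^4 = 0.07890481
Overall recovery:
R = (1 - 0.07890481) * 100
= 92.1095%


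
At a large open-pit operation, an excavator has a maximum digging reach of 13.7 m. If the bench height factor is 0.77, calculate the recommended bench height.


10.549 m

Bench height = reach * factor
= 13.7 * 0.77
= 10.549 m


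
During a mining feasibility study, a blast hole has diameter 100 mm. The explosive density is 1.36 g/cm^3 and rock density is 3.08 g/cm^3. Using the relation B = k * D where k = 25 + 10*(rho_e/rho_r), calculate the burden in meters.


2.9416 m

First, compute k:
rho_e / rho_r = 1.36 / 3.08 = 0.4415584416
k = 25 + 10 * 0.4415584416 = 29.41558442
Then, compute burden:
B = k * D / 1000 = 29.41558442 * 100 / 1000
= 2941.558442 / 1000
= 2.9416 m


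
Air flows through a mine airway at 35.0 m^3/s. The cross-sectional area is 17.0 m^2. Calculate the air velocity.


2.0588 m/s

Velocity = flow rate / cross-sectional area
= 35.0 / 17.0
= 2.0588 m/s


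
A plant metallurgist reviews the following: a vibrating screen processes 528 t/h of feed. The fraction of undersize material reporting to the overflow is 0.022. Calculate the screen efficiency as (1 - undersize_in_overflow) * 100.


97.8%

Screen efficiency = (1 - fraction of undersize in overflow) * 100
= (1 - 0.022) * 100
= 0.978 * 100
= 97.8%


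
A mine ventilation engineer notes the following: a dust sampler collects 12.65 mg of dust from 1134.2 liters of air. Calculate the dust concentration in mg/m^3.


Convert liters to m^3: 1 m^3 = 1000 L
Concentration = mass / volume * 1000
= 12.65 / 1134.2 * 1000
= 0.01115323576 * 1000
= 11.1532 mg/m^3

11.1532 mg/m^3


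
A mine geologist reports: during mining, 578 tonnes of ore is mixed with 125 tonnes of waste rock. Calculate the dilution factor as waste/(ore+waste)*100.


Total material = ore + waste
= 578 + 125 = 703 tonnes
Dilution = waste / total * 100
= 125 / 703 * 100
= 0.1778093883 * 100
= 17.7809%

17.7809%


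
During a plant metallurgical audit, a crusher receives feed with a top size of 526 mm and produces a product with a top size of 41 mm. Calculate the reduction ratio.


12.8293

Reduction ratio = feed size / product size
= 526 / 41
= 12.8293


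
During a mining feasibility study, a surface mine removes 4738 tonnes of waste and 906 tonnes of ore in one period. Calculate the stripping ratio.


5.2296

Stripping ratio = waste tonnage / ore tonnage
= 4738 / 906
= 5.2296


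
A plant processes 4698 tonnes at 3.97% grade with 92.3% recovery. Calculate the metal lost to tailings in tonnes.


Total metal in feed:
= 4698 * 3.97 / 100 = 186.5106 tonnes
Metal recovered:
= 186.5106 * 92.3 / 100 = 172.1492838 tonnes
Metal lost to tailings:
= 186.5106 - 172.1492838
= 14.3613 tonnes

14.3613 tonnes


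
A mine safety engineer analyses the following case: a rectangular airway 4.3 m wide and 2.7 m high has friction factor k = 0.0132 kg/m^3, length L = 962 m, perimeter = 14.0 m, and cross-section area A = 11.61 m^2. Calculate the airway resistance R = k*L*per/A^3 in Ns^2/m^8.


0.1136 Ns^2/m^8

Compute the numerator:
k * L * per = 0.0132 * 962 * 14.0
= 177.7776
Compute the denominator:
A^3 = 11.61^3 = 1564.936281
Resistance:
R = 177.7776 / 1564.936281
= 0.1136 Ns^2/m^8


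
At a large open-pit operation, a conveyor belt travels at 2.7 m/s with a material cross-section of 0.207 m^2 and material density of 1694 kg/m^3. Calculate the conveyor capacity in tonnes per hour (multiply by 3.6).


Volumetric flow = speed * area
= 2.7 * 0.207 = 0.5589 m^3/s
Mass flow = volumetric * density
= 0.5589 * 1694 = 946.7766 kg/s
Convert to t/h: multiply by 3.6
Capacity = 946.7766 * 3.6
= 3408.3958 t/h

3408.3958 t/h


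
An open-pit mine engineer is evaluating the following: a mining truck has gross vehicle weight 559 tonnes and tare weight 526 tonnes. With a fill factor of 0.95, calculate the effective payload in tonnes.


31.35 tonnes

Maximum payload = gross - tare
= 559 - 526 = 33 tonnes
Effective payload = max payload * fill factor
= 33 * 0.95
= 31.35 tonnes


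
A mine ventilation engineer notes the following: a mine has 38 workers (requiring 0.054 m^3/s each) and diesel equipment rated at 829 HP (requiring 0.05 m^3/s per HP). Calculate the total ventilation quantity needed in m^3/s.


43.502 m^3/s

Airflow for workers:
Q_people = 38 * 0.054 = 2.052 m^3/s
Airflow for diesel equipment:
Q_diesel = 829 * 0.05 = 41.45 m^3/s
Total ventilation:
Q_total = 2.052 + 41.45
= 43.502 m^3/s


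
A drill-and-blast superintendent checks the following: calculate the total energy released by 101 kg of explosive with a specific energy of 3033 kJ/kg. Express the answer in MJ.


Energy = mass * specific_energy / 1000
= 101 * 3033 / 1000
= 306333 / 1000
= 306.333 MJ

306.333 MJ


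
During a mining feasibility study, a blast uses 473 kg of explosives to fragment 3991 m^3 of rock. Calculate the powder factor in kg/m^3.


0.1185 kg/m^3

Powder factor = explosive mass / rock volume
= 473 / 3991
= 0.1185 kg/m^3


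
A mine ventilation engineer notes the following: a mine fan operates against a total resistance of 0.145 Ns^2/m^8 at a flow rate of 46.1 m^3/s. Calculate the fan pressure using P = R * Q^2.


Compute Q^2:
Q^2 = 46.1^2 = 2125.21
Compute pressure:
P = R * Q^2 = 0.145 * 2125.21
= 308.1555 Pa

308.1555 Pa


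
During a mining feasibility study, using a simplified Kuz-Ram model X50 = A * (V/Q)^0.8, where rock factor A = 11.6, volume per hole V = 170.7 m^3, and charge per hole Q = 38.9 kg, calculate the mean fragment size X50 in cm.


37.8691 cm

Compute V/Q:
V/Q = 170.7 / 38.9 = 4.388174807
Raise to the power 0.8:
(V/Q)^0.8 = 4.388174807^0.8 = 3.264578648
Multiply by A:
X50 = 11.6 * 3.264578648
= 37.8691 cm


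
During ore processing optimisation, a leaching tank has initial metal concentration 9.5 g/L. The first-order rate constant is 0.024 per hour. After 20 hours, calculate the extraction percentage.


38.1217%

Compute the exponent:
-k * t = -0.024 * 20 = -0.48
Remaining concentration:
C = 9.5 * exp(-0.48)
= 9.5 * 0.6187833918
= 5.878442222 g/L
Extracted = 9.5 - 5.878442222 = 3.621557778 g/L
Extraction % = 3.621557778 / 9.5 * 100
= 38.1217%


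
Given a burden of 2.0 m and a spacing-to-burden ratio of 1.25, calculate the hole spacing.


Spacing = burden * ratio
= 2.0 * 1.25
= 2.5 m

2.5 m


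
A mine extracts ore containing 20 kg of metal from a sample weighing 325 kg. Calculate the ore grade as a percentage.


Ore grade = (metal mass / ore mass) * 100
= (20 / 325) * 100
= 0.06153846154 * 100
= 6.1538%

6.1538%


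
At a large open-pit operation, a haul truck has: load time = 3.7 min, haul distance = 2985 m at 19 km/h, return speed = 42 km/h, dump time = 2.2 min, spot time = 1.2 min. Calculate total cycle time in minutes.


Convert haul speed to m/min: 19 * 1000/60 = 316.6666667 m/min
Haul time = 2985 / 316.6666667 = 9.426315789 min
Convert return speed to m/min: 42 * 1000/60 = 700 m/min
Return time = 2985 / 700 = 4.264285714 min
Total cycle time:
= 3.7 + 9.426315789 + 2.2 + 4.264285714 + 1.2
= 20.7906 min

20.7906 min


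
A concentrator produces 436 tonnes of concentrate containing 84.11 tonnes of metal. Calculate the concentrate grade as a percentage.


19.2913%

Grade = (metal in concentrate / concentrate mass) * 100
= (84.11 / 436) * 100
= 0.192912844 * 100
= 19.2913%


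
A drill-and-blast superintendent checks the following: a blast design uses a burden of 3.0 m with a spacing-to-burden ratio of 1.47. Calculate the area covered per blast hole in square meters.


13.23 m^2

First, find the spacing:
Spacing = burden * ratio = 3.0 * 1.47
= 4.41 m
Then, calculate the area:
Area = burden * spacing = 3.0 * 4.41
= 13.23 m^2


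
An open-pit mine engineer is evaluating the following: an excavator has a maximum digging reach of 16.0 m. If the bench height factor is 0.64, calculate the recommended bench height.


10.24 m

Bench height = reach * factor
= 16.0 * 0.64
= 10.24 m


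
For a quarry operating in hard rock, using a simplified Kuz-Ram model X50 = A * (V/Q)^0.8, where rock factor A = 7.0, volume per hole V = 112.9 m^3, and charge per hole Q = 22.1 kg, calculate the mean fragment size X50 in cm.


Compute V/Q:
V/Q = 112.9 / 22.1 = 5.108597285
Raise to the power 0.8:
(V/Q)^0.8 = 5.108597285^0.8 = 3.686730014
Multiply by A:
X50 = 7.0 * 3.686730014
= 25.8071 cm

25.8071 cm


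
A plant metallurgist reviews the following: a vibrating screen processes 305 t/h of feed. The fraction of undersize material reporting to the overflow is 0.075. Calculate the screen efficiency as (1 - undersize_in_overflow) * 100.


92.5%

Screen efficiency = (1 - fraction of undersize in overflow) * 100
= (1 - 0.075) * 100
= 0.925 * 100
= 92.5%


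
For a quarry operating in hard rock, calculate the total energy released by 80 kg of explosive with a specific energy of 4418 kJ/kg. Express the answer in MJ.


353.44 MJ

Energy = mass * specific_energy / 1000
= 80 * 4418 / 1000
= 353440 / 1000
= 353.44 MJ


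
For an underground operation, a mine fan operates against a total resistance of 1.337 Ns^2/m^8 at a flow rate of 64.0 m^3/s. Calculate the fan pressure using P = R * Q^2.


Compute Q^2:
Q^2 = 64.0^2 = 4096.0
Compute pressure:
P = R * Q^2 = 1.337 * 4096.0
= 5476.352 Pa

5476.352 Pa


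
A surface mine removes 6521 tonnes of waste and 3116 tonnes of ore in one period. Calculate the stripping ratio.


Stripping ratio = waste tonnage / ore tonnage
= 6521 / 3116
= 2.0927

2.0927


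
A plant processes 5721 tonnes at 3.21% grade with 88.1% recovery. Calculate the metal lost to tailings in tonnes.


21.8536 tonnes

Total metal in feed:
= 5721 * 3.21 / 100 = 183.6441 tonnes
Metal recovered:
= 183.6441 * 88.1 / 100 = 161.7904521 tonnes
Metal lost to tailings:
= 183.6441 - 161.7904521
= 21.8536 tonnes


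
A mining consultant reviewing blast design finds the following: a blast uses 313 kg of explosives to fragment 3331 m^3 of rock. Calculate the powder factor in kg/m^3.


0.094 kg/m^3

Powder factor = explosive mass / rock volume
= 313 / 3331
= 0.094 kg/m^3


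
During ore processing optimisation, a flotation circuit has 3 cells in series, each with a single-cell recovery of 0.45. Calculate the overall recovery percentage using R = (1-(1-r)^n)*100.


Complement of single-cell recovery:
1 - r = 1 - 0.45 = 0.55
Raise to power n:
(1 - r)^3 = 0.55^3 = 0.166375
Overall recovery:
R = (1 - 0.166375) * 100
= 83.3625%

83.3625%


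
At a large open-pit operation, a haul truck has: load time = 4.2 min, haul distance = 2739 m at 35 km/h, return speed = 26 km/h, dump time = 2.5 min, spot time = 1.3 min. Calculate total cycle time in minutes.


19.0162 min

Convert haul speed to m/min: 35 * 1000/60 = 583.3333333 m/min
Haul time = 2739 / 583.3333333 = 4.695428571 min
Convert return speed to m/min: 26 * 1000/60 = 433.3333333 m/min
Return time = 2739 / 433.3333333 = 6.320769231 min
Total cycle time:
= 4.2 + 4.695428571 + 2.5 + 6.320769231 + 1.3
= 19.0162 min


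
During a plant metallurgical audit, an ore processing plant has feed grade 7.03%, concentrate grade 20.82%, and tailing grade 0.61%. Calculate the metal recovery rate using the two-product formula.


94.0793%

Using the two-product formula:
R = 100 * c * (f - t) / (f * (c - t))
Numerator = 100 * 20.82 * (7.03 - 0.61)
= 100 * 20.82 * 6.42
= 13366.44
Denominator = 7.03 * (20.82 - 0.61)
= 7.03 * 20.21
= 142.0763
R = 13366.44 / 142.0763
= 94.0793%


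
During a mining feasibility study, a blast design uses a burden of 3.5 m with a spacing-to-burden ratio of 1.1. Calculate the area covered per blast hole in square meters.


First, find the spacing:
Spacing = burden * ratio = 3.5 * 1.1
= 3.85 m
Then, calculate the area:
Area = burden * spacing = 3.5 * 3.85
= 13.475 m^2

13.475 m^2


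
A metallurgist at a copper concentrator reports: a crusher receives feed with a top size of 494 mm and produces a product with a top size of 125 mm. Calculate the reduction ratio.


Reduction ratio = feed size / product size
= 494 / 125
= 3.952

3.952


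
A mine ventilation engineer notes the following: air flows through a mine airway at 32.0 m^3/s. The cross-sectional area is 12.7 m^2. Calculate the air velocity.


Velocity = flow rate / cross-sectional area
= 32.0 / 12.7
= 2.5197 m/s

2.5197 m/s


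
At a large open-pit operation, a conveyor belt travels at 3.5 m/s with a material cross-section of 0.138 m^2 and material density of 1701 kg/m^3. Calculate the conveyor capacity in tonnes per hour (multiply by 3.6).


Volumetric flow = speed * area
= 3.5 * 0.138 = 0.483 m^3/s
Mass flow = volumetric * density
= 0.483 * 1701 = 821.583 kg/s
Convert to t/h: multiply by 3.6
Capacity = 821.583 * 3.6
= 2957.6988 t/h

2957.6988 t/h


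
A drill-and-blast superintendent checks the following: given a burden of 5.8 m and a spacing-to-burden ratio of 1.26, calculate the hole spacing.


7.308 m

Spacing = burden * ratio
= 5.8 * 1.26
= 7.308 m


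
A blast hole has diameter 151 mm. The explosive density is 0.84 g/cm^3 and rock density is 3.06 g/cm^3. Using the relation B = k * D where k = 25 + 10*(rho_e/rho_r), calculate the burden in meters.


4.1895 m

First, compute k:
rho_e / rho_r = 0.84 / 3.06 = 0.2745098039
k = 25 + 10 * 0.2745098039 = 27.74509804
Then, compute burden:
B = k * D / 1000 = 27.74509804 * 151 / 1000
= 4189.509804 / 1000
= 4.1895 m
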